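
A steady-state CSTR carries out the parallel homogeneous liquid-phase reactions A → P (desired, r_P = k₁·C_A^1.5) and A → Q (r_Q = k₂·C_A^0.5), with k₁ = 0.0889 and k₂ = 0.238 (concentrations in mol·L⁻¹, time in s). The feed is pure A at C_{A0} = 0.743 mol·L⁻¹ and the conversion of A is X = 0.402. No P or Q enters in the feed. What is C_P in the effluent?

Exit C_A = C_{A0}(1−X) = 0.743×0.598 = 0.4443 mol·L⁻¹.
A CSTR operates uniformly at the exit composition, giving r_P = 0.02633 and r_Q = 0.1586 (each k·C_A^n at C_A = 0.4443).
Fraction of consumed A going to P: r_P/(r_P+r_Q) = 0.1423.
C_P = 0.1423·C_{A0}·X = 0.1423×0.743×0.402 = 0.0425 mol·L⁻¹.

0.0425 mol·L⁻¹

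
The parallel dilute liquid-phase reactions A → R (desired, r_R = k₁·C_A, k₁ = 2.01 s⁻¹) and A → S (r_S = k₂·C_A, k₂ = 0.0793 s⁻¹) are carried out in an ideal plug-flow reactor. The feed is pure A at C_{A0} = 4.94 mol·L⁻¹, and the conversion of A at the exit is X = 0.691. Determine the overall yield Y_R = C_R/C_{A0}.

0.665

C_A = C_{A0}(1−X) = 1.526 mol·L⁻¹.
Both paths are first order in A, so the instantaneous fraction to R is constant: dC_R/d(−C_A) = k₁/(k₁+k₂) = 0.9620.
C_R = 0.9620·(C_{A0}−C_A) = 0.9620×3.414 = 3.28 mol·L⁻¹.
Y_R = C_R/C_{A0} = 3.284/4.94 = 0.665.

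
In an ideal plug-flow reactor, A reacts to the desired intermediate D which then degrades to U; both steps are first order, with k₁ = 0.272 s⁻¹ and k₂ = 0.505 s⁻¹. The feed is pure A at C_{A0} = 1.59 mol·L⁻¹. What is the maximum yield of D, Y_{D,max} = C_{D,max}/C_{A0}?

At the optimum, C_{D,max}/C_{A0} = (k₁/k₂)^[k₂/(k₂−k₁)].
= (0.272/0.505)^(0.505/(0.505−0.272)) = (0.5386)^(2.167) = 0.2616.

0.262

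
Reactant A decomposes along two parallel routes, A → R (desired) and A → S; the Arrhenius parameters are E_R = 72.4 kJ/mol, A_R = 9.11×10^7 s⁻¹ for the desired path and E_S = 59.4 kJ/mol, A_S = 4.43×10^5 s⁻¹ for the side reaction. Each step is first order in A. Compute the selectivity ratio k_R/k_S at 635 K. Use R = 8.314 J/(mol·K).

17.5

Since both paths have the same order in A, the concentration cancels and S_{R/S} = k_R/k_S = (A_R/A_S)·exp[(E_S−E_R)/(RT)].
(E_S−E_R)/(RT) = (59.4−72.4)×10³/(8.314×635) = -13000/5279 = -2.462.
k_R/k_S = (9.11×10^7/4.43×10^5)·exp(-2.462) = 205.6 × 0.08523 = 17.5.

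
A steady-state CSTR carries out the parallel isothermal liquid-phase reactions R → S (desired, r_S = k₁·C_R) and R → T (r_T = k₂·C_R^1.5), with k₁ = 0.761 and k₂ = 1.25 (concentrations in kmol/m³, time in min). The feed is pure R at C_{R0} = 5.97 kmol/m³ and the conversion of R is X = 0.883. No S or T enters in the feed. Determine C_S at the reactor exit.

Exit C_R = C_{R0}(1−X) = 5.97×0.117 = 0.6985 kmol/m³.
Rates in a CSTR are evaluated at the outlet concentration: r_S = 0.761×0.6985 = 0.5316, r_T = 1.25×0.6985^1.5 = 0.7297.
Fraction of consumed R going to S: r_S/(r_S+r_T) = 0.4214.
C_S = 0.4214·C_{R0}·X = 0.4214×5.97×0.883 = 2.22 kmol/m³.

2.22 kmol/m³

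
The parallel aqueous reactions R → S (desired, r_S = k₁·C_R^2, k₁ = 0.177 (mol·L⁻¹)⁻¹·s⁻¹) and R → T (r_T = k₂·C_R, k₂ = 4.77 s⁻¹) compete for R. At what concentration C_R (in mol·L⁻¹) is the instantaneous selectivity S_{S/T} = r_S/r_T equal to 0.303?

8.17 mol·L⁻¹

S_{S/T} = (k₁/k₂)·C_R ⇒ C_R = S·k₂/k₁.
= 0.303×4.77/0.177 = 8.17 mol·L⁻¹.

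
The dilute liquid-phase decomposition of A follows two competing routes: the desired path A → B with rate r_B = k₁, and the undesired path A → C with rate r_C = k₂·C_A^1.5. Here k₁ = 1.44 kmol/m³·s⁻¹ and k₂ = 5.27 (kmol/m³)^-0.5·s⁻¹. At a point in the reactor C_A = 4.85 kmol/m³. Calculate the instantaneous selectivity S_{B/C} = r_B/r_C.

0.0256

S_{B/C} = r_B/r_C = (k₁)/(k₂·C_A^1.5) = (k₁/k₂)·C_A^-1.5.
= (1.44) / (5.27×4.850^1.5) = 1.440/56.29 = 0.0256.
The undesired path is higher order in A, so low C_A (CSTR or dilute feed) favours B.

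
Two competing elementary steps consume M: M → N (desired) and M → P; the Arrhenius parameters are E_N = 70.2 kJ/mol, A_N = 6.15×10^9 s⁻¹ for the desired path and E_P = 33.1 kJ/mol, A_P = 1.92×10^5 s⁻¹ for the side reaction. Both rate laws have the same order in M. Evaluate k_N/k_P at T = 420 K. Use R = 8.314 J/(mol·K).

With equal orders, S_{N/P} = k_N/k_P = (A_N/A_P)·exp[(E_P−E_N)/(RT)].
(E_P−E_N)/(RT) = (33.1−70.2)×10³/(8.314×420) = -37100/3492 = -10.62.
k_N/k_P = (6.15×10^9/1.92×10^5)·exp(-10.62) = 32031 × 2.431×10^-5 = 0.779.
Since E_N > E_P, raising the temperature improves selectivity toward N.

0.779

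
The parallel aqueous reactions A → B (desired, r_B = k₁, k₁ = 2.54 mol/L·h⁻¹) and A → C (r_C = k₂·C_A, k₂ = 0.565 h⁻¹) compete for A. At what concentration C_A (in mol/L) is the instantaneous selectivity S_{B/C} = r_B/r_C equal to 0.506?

8.88 mol/L

S_{B/C} = (k₁/k₂)·C_A⁻¹ ⇒ C_A = (S·k₂/k₁)^(-1).
= (0.506×0.565/2.54)^(-1) = (0.1126)^(-1) = 8.88 mol/L.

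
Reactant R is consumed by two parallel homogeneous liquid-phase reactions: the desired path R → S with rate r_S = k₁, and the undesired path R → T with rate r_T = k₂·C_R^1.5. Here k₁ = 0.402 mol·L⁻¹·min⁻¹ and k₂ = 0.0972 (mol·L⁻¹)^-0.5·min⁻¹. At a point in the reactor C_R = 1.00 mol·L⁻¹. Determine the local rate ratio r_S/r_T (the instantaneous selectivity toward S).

4.14

S_{S/T} = r_S/r_T = (k₁)/(k₂·C_R^1.5) = (k₁/k₂)·C_R^-1.5.
= (0.402) / (0.0972×1.000^1.5) = 0.4020/0.09720 = 4.14.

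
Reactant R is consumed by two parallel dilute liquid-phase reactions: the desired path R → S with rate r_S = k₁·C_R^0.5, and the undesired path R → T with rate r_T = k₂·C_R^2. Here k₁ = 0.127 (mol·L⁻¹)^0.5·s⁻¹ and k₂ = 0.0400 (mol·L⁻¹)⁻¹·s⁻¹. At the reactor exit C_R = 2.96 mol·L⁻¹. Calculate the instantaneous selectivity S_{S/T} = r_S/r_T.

S_{S/T} = r_S/r_T = (k₁·C_R^0.5)/(k₂·C_R^2) = (k₁/k₂)·C_R^-1.5.
= (0.127×2.960^0.5) / (0.0400×2.960^2) = 0.2185/0.3505 = 0.623.

0.623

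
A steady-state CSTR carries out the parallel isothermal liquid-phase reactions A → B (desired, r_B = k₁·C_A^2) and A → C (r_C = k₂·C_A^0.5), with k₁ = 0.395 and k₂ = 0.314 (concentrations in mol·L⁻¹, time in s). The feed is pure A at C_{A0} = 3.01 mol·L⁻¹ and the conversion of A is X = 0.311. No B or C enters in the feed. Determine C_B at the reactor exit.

0.739 mol·L⁻¹

Exit C_A = C_{A0}(1−X) = 3.01×0.689 = 2.074 mol·L⁻¹.
In a CSTR the entire volume is at exit conditions, so r_B = 0.395×2.074^2 = 1.699 and r_C = 0.314×2.074^0.5 = 0.4522.
Fraction of consumed A going to B: r_B/(r_B+r_C) = 0.7898.
C_B = 0.7898·C_{A0}·X = 0.7898×3.01×0.311 = 0.739 mol·L⁻¹.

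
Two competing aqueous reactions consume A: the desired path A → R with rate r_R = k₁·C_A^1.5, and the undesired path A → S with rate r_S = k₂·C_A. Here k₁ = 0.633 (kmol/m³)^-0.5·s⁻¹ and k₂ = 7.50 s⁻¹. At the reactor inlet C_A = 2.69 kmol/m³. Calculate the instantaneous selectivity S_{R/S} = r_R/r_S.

0.138

S_{R/S} = r_R/r_S = (k₁·C_A^1.5)/(k₂·C_A) = (k₁/k₂)·C_A^0.5.
= (0.633×2.690^1.5) / (7.50×2.690) = 2.793/20.18 = 0.138.
Since the desired path is higher order in A, keeping C_A high (PFR or concentrated feed) favours R.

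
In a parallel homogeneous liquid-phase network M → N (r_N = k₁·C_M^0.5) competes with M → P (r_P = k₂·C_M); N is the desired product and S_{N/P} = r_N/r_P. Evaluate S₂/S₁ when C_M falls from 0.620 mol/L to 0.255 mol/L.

1.56

S_{N/P} = (k₁/k₂)·C_M^-0.5, so S₂/S₁ = (C_{M,2}/C_{M,1})^-0.5.
= (0.255/0.620)^(-0.5) = (0.4113)^(-0.5) = 1.56.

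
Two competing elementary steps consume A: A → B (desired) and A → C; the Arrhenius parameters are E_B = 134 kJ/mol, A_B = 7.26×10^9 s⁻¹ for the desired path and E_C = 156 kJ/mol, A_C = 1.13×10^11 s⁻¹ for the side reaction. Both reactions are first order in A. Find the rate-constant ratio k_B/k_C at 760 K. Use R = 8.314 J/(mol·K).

2.09

With equal orders, S_{B/C} = k_B/k_C = (A_B/A_C)·exp[(E_C−E_B)/(RT)].
(E_C−E_B)/(RT) = (156−134)×10³/(8.314×760) = 22000/6319 = 3.482.
k_B/k_C = (7.26×10^9/1.13×10^11)·exp(3.482) = 0.06425 × 32.52 = 2.09.
Since E_B < E_C, lowering the temperature improves selectivity toward B.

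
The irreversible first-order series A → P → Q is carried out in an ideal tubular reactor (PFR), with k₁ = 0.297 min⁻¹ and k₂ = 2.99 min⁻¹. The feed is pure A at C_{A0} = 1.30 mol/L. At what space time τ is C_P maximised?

The intermediate peaks when r₁ = r₂, i.e. k₁e^(−k₁τ) = k₂e^(−k₂τ), giving τ_opt = ln(k₂/k₁)/(k₂−k₁).
= ln(2.99/0.297)/(2.99−0.297) = ln(10.07)/2.693 = 2.309/2.693 = 0.858 min.

0.858 min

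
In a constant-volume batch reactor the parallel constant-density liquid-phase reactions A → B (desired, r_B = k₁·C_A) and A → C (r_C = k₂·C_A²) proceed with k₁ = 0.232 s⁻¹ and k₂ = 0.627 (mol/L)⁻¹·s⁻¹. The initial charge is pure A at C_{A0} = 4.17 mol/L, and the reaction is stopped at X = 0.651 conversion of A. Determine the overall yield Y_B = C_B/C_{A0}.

C_A = C_{A0}(1−X) = 1.455 mol/L.
Along a PFR/batch, dC_B/dC_A = −r_B/(r_B+r_C) = −k₁/(k₁+k₂·C_A).
Integrating from C_{A0} to C_A: C_B = (0.232/0.627)·ln[(0.232+0.627·4.17)/(0.232+0.627·1.46)] = 0.3700·ln(2.847/1.144) = 0.3371 mol/L.
Y_B = C_B/C_{A0} = 0.3371/4.17 = 0.0808.

0.0808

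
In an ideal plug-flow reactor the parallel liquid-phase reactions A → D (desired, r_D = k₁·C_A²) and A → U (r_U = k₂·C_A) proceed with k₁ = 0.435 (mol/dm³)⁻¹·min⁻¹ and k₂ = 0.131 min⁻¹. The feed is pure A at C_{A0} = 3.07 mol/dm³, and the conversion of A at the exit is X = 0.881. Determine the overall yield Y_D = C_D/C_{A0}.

0.722

C_A = C_{A0}(1−X) = 0.3653 mol/dm³.
Along a PFR/batch, dC_U/dC_A = −r_U/(r_D+r_U) = −k₂/(k₂+k₁·C_A).
Integrating from C_{A0} to C_A: C_U = (0.131/0.435)·ln[(0.131+0.435·3.07)/(0.131+0.435·0.365)] = 0.3011·ln(1.466/0.2899) = 0.4882 mol/dm³.
Then C_D = (C_{A0}−C_A) − C_U = 2.705 − 0.4882 = 2.217 mol/dm³.
Y_D = C_D/C_{A0} = 2.217/3.07 = 0.722.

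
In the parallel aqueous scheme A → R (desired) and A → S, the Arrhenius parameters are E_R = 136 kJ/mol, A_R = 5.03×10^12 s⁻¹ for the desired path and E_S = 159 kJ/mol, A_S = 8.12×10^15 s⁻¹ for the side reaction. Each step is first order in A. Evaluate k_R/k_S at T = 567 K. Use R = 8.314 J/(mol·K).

0.0815

Since both paths have the same order in A, the concentration cancels and S_{R/S} = k_R/k_S = (A_R/A_S)·exp[(E_S−E_R)/(RT)].
(E_S−E_R)/(RT) = (159−136)×10³/(8.314×567) = 23000/4714 = 4.879.
k_R/k_S = (5.03×10^12/8.12×10^15)·exp(4.879) = 6.195×10^-4 × 131.5 = 0.0815.
Since E_R < E_S, lowering the temperature improves selectivity toward R.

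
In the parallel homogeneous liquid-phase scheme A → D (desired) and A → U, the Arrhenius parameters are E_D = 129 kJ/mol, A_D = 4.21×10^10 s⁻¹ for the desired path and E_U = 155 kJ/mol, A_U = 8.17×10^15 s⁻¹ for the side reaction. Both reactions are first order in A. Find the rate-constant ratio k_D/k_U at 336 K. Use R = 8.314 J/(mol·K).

Since both paths have the same order in A, the concentration cancels and S_{D/U} = k_D/k_U = (A_D/A_U)·exp[(E_U−E_D)/(RT)].
(E_U−E_D)/(RT) = (155−129)×10³/(8.314×336) = 26000/2794 = 9.307.
k_D/k_U = (4.21×10^10/8.17×10^15)·exp(9.307) = 5.153×10^-6 × 11018 = 0.0568.

0.0568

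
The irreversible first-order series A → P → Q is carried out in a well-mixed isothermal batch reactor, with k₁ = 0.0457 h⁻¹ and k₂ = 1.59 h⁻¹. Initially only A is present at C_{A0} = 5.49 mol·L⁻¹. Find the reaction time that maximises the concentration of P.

2.30 h

The intermediate peaks when r₁ = r₂, i.e. k₁e^(−k₁t) = k₂e^(−k₂t), giving t_opt = ln(k₂/k₁)/(k₂−k₁).
= ln(1.59/0.0457)/(1.59−0.0457) = ln(34.79)/1.544 = 3.549/1.544 = 2.30 h.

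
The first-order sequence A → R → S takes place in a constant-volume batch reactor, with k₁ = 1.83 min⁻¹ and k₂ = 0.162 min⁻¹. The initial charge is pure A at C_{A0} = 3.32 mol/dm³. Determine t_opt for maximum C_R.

The intermediate peaks when r₁ = r₂, i.e. k₁e^(−k₁t) = k₂e^(−k₂t), giving t_opt = ln(k₂/k₁)/(k₂−k₁).
= ln(0.162/1.83)/(0.162−1.83) = ln(0.08852)/-1.668 = -2.424/-1.668 = 1.45 min.

1.45 min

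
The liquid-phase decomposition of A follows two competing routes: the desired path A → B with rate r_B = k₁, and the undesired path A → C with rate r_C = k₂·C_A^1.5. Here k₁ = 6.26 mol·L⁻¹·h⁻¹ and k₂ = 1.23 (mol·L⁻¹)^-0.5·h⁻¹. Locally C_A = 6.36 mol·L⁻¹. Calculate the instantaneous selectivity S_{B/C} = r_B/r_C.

S_{B/C} = r_B/r_C = (k₁)/(k₂·C_A^1.5) = (k₁/k₂)·C_A^-1.5.
= (6.26) / (1.23×6.360^1.5) = 6.260/19.73 = 0.317.

0.317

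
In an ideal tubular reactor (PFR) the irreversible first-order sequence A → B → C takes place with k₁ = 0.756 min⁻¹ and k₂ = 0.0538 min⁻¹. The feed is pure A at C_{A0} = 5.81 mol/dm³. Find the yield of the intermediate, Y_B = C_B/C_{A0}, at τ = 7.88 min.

0.702

For first-order series with pure A initially, C_B(τ) = k₁C_{A0}/(k₂−k₁)·(e^(−k₁τ) − e^(−k₂τ)).
e^(−k₁τ) = e^(−0.756×7.88) = e^(−5.957) = 0.002587; e^(−k₂τ) = e^(−0.4239) = 0.6545.
C_B = 0.756×5.81/(0.0538−0.756) × (0.002587−0.6545) = (-6.255)×(-0.6519) = 4.078 mol/dm³.
Y_B = C_B/C_{A0} = 4.078/5.81 = 0.702.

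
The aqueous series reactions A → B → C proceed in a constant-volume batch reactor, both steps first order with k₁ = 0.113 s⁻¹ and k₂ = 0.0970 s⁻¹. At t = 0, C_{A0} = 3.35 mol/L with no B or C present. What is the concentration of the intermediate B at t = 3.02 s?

The intermediate concentration in a first-order A→B→C sequence is C_B = k₁C_{A0}(e^(−k₁t) − e^(−k₂t))/(k₂−k₁).
e^(−k₁t) = e^(−0.113×3.02) = e^(−0.3413) = 0.7109; e^(−k₂t) = e^(−0.2929) = 0.7461.
C_B = 0.113×3.35/(0.0970−0.113) × (0.7109−0.7461) = (-23.66)×(-0.03519) = 0.8326 mol/L.

0.833 mol/L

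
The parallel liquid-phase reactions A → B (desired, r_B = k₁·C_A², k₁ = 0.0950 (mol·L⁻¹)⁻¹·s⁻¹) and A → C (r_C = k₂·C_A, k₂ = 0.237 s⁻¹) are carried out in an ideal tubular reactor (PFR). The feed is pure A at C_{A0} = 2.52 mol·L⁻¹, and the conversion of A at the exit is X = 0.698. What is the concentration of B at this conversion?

C_A = C_{A0}(1−X) = 0.7610 mol·L⁻¹.
Along a PFR/batch, dC_C/dC_A = −r_C/(r_B+r_C) = −k₂/(k₂+k₁·C_A).
Integrating from C_{A0} to C_A: C_C = (0.237/0.0950)·ln[(0.237+0.0950·2.52)/(0.237+0.0950·0.761)] = 2.495·ln(0.4764/0.3093) = 1.078 mol·L⁻¹.
Then C_B = (C_{A0}−C_A) − C_C = 1.759 − 1.078 = 0.6814 mol·L⁻¹.

0.681 mol·L⁻¹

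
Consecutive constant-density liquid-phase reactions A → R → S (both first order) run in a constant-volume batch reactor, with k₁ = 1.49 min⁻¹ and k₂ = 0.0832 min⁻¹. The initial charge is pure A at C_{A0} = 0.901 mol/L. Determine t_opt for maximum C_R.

The intermediate peaks when r₁ = r₂, i.e. k₁e^(−k₁t) = k₂e^(−k₂t), giving t_opt = ln(k₂/k₁)/(k₂−k₁).
= ln(0.0832/1.49)/(0.0832−1.49) = ln(0.05584)/-1.407 = -2.885/-1.407 = 2.05 min.

2.05 min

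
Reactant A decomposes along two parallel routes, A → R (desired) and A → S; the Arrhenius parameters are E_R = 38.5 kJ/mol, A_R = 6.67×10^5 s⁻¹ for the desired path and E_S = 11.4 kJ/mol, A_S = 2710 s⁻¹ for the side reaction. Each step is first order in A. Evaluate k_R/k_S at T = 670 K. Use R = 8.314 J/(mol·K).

k_R/k_S = (A_R/A_S)·exp[−(E_R−E_S)/(RT)] = (A_R/A_S)·exp[(E_S−E_R)/(RT)].
(E_S−E_R)/(RT) = (11.4−38.5)×10³/(8.314×670) = -27100/5570 = -4.865.
k_R/k_S = (6.67×10^5/2710)·exp(-4.865) = 246.1 × 0.007712 = 1.90.
Since E_R > E_S, raising the temperature improves selectivity toward R.

1.90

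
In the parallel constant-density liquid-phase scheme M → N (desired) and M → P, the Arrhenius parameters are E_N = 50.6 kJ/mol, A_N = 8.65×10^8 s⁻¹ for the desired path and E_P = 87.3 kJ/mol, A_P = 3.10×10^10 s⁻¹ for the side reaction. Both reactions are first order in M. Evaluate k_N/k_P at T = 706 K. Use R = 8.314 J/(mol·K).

14.5

k_N/k_P = (A_N/A_P)·exp[−(E_N−E_P)/(RT)] = (A_N/A_P)·exp[(E_P−E_N)/(RT)].
(E_P−E_N)/(RT) = (87.3−50.6)×10³/(8.314×706) = 36700/5870 = 6.252.
k_N/k_P = (8.65×10^8/3.10×10^10)·exp(6.252) = 0.02790 × 519.3 = 14.5.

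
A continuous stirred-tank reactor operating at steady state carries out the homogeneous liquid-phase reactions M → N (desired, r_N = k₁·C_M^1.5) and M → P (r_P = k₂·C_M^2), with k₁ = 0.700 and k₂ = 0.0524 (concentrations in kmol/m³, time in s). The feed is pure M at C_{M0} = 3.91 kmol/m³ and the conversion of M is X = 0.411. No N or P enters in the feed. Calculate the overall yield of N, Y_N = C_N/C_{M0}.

Exit C_M = C_{M0}(1−X) = 3.91×0.589 = 2.303 kmol/m³.
Rates in a CSTR are evaluated at the outlet concentration: r_N = 0.700×2.303^1.5 = 2.446, r_P = 0.0524×2.303^2 = 0.2779.
Fraction of consumed M going to N: r_N/(r_N+r_P) = 0.8980.
C_N = 0.8980·C_{M0}·X = 0.8980×3.91×0.411 = 1.44 kmol/m³; Y_N = C_N/C_{M0} = 0.369.

0.369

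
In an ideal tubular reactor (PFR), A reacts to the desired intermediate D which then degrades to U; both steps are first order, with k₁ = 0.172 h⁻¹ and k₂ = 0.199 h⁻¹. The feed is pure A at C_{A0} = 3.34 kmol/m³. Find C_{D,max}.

1.14 kmol/m³

At the optimum, C_{D,max}/C_{A0} = (k₁/k₂)^[k₂/(k₂−k₁)].
= (0.172/0.199)^(0.199/(0.199−0.172)) = (0.8643)^(7.370) = 0.3414.
C_{D,max} = 0.3414×3.34 = 1.14 kmol/m³.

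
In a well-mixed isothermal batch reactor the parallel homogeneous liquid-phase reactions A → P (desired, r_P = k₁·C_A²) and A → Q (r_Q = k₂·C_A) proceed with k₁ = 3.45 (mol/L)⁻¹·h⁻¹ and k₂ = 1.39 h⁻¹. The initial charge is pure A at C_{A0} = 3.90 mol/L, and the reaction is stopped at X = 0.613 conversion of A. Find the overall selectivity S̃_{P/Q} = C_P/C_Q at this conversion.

6.32

C_A = C_{A0}(1−X) = 1.509 mol/L.
Along a PFR/batch, dC_Q/dC_A = −r_Q/(r_P+r_Q) = −k₂/(k₂+k₁·C_A).
Integrating from C_{A0} to C_A: C_Q = (1.39/3.45)·ln[(1.39+3.45·3.90)/(1.39+3.45·1.51)] = 0.4029·ln(14.85/6.597) = 0.3268 mol/L.
Then C_P = (C_{A0}−C_A) − C_Q = 2.391 − 0.3268 = 2.064 mol/L.
S̃_{P/Q} = C_P/C_Q = 2.064/0.3268 = 6.32.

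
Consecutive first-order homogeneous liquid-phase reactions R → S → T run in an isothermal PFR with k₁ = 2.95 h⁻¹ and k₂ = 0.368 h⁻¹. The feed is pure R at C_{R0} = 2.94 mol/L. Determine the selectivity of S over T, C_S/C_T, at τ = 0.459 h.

The intermediate concentration in a first-order A→B→C sequence is C_S = k₁C_{R0}(e^(−k₁τ) − e^(−k₂τ))/(k₂−k₁).
e^(−k₁τ) = e^(−2.95×0.459) = e^(−1.354) = 0.2582; e^(−k₂τ) = e^(−0.1689) = 0.8446.
C_S = 2.95×2.94/(0.368−2.95) × (0.2582−0.8446) = (-3.359)×(-0.5864) = 1.970 mol/L.
C_R = C_{R0}e^(−k₁τ) = 0.7591 mol/L, so C_T = C_{R0}−C_R−C_S = 0.2112 mol/L; C_S/C_T = 9.33.

9.33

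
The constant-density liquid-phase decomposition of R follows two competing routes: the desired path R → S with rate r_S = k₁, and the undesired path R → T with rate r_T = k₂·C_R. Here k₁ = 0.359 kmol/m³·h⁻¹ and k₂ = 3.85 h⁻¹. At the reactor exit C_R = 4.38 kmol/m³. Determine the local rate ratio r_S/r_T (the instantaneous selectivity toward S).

0.0213

S_{S/T} = r_S/r_T = (k₁)/(k₂·C_R) = (k₁/k₂)·C_R⁻¹.
= (0.359) / (3.85×4.380) = 0.3590/16.86 = 0.0213.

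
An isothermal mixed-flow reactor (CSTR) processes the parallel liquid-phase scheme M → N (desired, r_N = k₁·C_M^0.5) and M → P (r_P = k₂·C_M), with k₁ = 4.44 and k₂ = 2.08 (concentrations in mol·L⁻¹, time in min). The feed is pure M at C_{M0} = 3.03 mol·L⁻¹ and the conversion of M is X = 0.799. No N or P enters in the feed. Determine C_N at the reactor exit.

Exit C_M = C_{M0}(1−X) = 3.03×0.201 = 0.6090 mol·L⁻¹.
In a CSTR the entire volume is at exit conditions, so r_N = 4.44×0.6090^0.5 = 3.465 and r_P = 2.08×0.6090 = 1.267.
Fraction of consumed M going to N: r_N/(r_N+r_P) = 0.7323.
C_N = 0.7323·C_{M0}·X = 0.7323×3.03×0.799 = 1.77 mol·L⁻¹.

1.77 mol·L⁻¹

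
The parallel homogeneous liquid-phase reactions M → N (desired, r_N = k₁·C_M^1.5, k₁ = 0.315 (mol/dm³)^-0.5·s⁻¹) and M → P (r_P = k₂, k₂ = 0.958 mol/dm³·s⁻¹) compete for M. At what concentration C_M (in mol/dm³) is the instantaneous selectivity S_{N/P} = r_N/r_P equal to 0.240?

S_{N/P} = (k₁/k₂)·C_M^1.5 ⇒ C_M = (S·k₂/k₁)^(1/1.5).
= (0.240×0.958/0.315)^(0.6667) = (0.7299)^(0.6667) = 0.811 mol/dm³.

0.811 mol/dm³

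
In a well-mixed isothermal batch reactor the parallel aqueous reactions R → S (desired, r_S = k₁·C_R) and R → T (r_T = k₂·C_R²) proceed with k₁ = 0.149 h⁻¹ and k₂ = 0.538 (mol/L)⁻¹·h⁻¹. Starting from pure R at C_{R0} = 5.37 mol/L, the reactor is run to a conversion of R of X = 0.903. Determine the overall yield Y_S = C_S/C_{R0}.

0.101

C_R = C_{R0}(1−X) = 0.5209 mol/L.
Along a PFR/batch, dC_S/dC_R = −r_S/(r_S+r_T) = −k₁/(k₁+k₂·C_R).
Integrating from C_{R0} to C_R: C_S = (0.149/0.538)·ln[(0.149+0.538·5.37)/(0.149+0.538·0.521)] = 0.2770·ln(3.038/0.4292) = 0.5420 mol/L.
Y_S = C_S/C_{R0} = 0.5420/5.37 = 0.101.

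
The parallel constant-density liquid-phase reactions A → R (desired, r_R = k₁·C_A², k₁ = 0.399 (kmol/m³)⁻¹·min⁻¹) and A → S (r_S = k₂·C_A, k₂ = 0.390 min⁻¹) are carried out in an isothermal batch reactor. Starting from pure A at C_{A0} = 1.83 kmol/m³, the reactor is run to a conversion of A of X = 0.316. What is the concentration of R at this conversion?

C_A = C_{A0}(1−X) = 1.252 kmol/m³.
Along a PFR/batch, dC_S/dC_A = −r_S/(r_R+r_S) = −k₂/(k₂+k₁·C_A).
Integrating from C_{A0} to C_A: C_S = (0.390/0.399)·ln[(0.390+0.399·1.83)/(0.390+0.399·1.25)] = 0.9774·ln(1.120/0.8894) = 0.2254 kmol/m³.
Then C_R = (C_{A0}−C_A) − C_S = 0.5783 − 0.2254 = 0.3528 kmol/m³.

0.353 kmol/m³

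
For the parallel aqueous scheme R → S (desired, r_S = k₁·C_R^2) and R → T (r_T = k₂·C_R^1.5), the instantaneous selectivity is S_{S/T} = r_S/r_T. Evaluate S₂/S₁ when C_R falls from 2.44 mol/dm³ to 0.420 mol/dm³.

0.415

S_{S/T} = (k₁/k₂)·C_R^0.5, so S₂/S₁ = (C_{R,2}/C_{R,1})^0.5.
= (0.420/2.44)^0.5 = (0.1721)^0.5 = 0.415.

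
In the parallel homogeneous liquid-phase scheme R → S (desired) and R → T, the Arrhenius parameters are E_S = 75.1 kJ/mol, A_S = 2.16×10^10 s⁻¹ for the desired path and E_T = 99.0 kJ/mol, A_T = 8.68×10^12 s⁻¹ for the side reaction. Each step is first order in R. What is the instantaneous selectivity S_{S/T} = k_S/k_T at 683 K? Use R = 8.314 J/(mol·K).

0.167

Since both paths have the same order in R, the concentration cancels and S_{S/T} = k_S/k_T = (A_S/A_T)·exp[(E_T−E_S)/(RT)].
(E_T−E_S)/(RT) = (99.0−75.1)×10³/(8.314×683) = 23900/5678 = 4.209.
k_S/k_T = (2.16×10^10/8.68×10^12)·exp(4.209) = 0.002488 × 67.28 = 0.167.
Since E_S < E_T, lowering the temperature improves selectivity toward S.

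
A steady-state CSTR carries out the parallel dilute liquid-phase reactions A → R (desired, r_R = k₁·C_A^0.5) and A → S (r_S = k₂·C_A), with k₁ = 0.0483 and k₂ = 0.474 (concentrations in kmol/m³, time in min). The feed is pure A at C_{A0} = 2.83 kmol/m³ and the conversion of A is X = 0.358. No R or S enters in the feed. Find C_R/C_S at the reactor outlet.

0.0756

Exit C_A = C_{A0}(1−X) = 2.83×0.642 = 1.817 kmol/m³.
A CSTR operates uniformly at the exit composition, giving r_R = 0.06510 and r_S = 0.8612 (each k·C_A^n at C_A = 1.817).
Overall selectivity = C_R/C_S = r_Rτ/(r_Sτ) = r_R/r_S = 0.0756.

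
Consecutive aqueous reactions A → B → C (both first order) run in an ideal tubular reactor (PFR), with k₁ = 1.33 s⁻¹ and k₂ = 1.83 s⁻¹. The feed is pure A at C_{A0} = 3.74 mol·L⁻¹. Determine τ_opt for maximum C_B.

0.638 s

The intermediate peaks when r₁ = r₂, i.e. k₁e^(−k₁τ) = k₂e^(−k₂τ), giving τ_opt = ln(k₂/k₁)/(k₂−k₁).
= ln(1.83/1.33)/(1.83−1.33) = ln(1.376)/0.5000 = 0.3191/0.5000 = 0.638 s.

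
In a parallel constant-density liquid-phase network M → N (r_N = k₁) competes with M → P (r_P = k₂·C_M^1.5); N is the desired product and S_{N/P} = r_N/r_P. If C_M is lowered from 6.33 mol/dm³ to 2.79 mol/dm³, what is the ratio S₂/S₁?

S_{N/P} = (k₁/k₂)·C_M^-1.5, so S₂/S₁ = (C_{M,2}/C_{M,1})^-1.5.
= (2.79/6.33)^(-1.5) = (0.4408)^(-1.5) = 3.42.
Selectivity toward N rises as C_M falls — low-concentration operation is favoured.

3.42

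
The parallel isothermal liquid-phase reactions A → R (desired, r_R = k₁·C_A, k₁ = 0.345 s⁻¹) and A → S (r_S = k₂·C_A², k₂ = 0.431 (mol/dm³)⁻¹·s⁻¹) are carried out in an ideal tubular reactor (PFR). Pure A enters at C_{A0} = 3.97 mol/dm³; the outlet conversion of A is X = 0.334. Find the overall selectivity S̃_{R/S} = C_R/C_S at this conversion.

C_A = C_{A0}(1−X) = 2.644 mol/dm³.
Along a PFR/batch, dC_R/dC_A = −r_R/(r_R+r_S) = −k₁/(k₁+k₂·C_A).
Integrating from C_{A0} to C_A: C_R = (0.345/0.431)·ln[(0.345+0.431·3.97)/(0.345+0.431·2.64)] = 0.8005·ln(2.056/1.485) = 0.2607 mol/dm³.
C_S = (C_{A0}−C_A)−C_R = 1.065 mol/dm³; S̃_{R/S} = 0.2607/1.065 = 0.245.

0.245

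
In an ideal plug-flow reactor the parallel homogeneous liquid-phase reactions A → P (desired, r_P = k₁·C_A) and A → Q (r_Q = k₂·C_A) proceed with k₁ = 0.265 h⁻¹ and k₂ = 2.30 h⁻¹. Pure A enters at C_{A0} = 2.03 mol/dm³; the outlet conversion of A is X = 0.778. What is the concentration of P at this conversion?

C_A = C_{A0}(1−X) = 0.4507 mol/dm³.
Both paths are first order in A, so the instantaneous fraction to P is constant: dC_P/d(−C_A) = k₁/(k₁+k₂) = 0.1033.
C_P = 0.1033·(C_{A0}−C_A) = 0.1033×1.579 = 0.163 mol/dm³.

0.163 mol/dm³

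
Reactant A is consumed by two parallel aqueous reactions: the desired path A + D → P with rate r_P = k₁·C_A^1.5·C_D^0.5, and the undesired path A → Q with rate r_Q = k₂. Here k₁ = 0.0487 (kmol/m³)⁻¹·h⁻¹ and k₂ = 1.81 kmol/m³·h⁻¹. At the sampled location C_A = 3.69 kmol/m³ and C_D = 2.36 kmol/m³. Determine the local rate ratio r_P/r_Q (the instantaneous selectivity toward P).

S_{P/Q} = r_P/r_Q = (k₁·C_A^1.5·C_D^0.5)/(k₂) = (k₁/k₂)·C_A^1.5·C_D^0.5.
= (0.0487×3.690^1.5×2.360^0.5) / (1.81) = 0.5303/1.810 = 0.293.

0.293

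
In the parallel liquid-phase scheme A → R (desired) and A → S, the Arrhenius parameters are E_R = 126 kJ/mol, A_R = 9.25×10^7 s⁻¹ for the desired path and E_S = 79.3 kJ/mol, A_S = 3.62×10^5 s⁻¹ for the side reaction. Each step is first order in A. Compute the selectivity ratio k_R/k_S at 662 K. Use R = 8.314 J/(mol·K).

0.0528

Since both paths have the same order in A, the concentration cancels and S_{R/S} = k_R/k_S = (A_R/A_S)·exp[(E_S−E_R)/(RT)].
(E_S−E_R)/(RT) = (79.3−126)×10³/(8.314×662) = -46700/5504 = -8.485.
k_R/k_S = (9.25×10^7/3.62×10^5)·exp(-8.485) = 255.5 × 2.066×10^-4 = 0.0528.
Since E_R > E_S, raising the temperature improves selectivity toward R.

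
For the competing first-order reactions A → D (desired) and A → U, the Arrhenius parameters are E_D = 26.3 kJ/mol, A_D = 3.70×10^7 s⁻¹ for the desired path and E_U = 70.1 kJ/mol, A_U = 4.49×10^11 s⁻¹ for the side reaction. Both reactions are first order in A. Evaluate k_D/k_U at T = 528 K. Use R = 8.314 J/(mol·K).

1.78

With equal orders, S_{D/U} = k_D/k_U = (A_D/A_U)·exp[(E_U−E_D)/(RT)].
(E_U−E_D)/(RT) = (70.1−26.3)×10³/(8.314×528) = 43800/4390 = 9.978.
k_D/k_U = (3.70×10^7/4.49×10^11)·exp(9.978) = 8.241×10^-5 × 21541 = 1.78.
Since E_D < E_U, lowering the temperature improves selectivity toward D.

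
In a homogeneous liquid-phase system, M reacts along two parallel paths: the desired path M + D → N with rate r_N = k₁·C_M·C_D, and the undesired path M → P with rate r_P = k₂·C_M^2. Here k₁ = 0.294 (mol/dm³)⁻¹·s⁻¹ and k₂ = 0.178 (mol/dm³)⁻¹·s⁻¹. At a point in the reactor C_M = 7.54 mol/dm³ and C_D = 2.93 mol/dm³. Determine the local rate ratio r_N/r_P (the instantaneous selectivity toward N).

0.642

S_{N/P} = r_N/r_P = (k₁·C_M·C_D)/(k₂·C_M^2) = (k₁/k₂)·C_M⁻¹·C_D.
= (0.294×7.540×2.930) / (0.178×7.540^2) = 6.495/10.12 = 0.642.
The undesired path is higher order in M, so low C_M (CSTR or dilute feed) favours N.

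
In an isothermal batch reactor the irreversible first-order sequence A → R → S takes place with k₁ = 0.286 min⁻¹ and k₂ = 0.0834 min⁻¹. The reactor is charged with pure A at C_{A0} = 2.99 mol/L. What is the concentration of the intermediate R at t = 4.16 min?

For first-order series with pure A initially, C_R(t) = k₁C_{A0}/(k₂−k₁)·(e^(−k₁t) − e^(−k₂t)).
e^(−k₁t) = e^(−0.286×4.16) = e^(−1.190) = 0.3043; e^(−k₂t) = e^(−0.3469) = 0.7068.
C_R = 0.286×2.99/(0.0834−0.286) × (0.3043−0.7068) = (-4.221)×(-0.4026) = 1.699 mol/L.

1.70 mol/L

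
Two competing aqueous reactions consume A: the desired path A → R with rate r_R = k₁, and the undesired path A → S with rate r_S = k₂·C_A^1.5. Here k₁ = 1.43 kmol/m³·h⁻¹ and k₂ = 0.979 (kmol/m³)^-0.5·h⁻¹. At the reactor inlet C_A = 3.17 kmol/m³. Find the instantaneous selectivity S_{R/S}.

S_{R/S} = r_R/r_S = (k₁)/(k₂·C_A^1.5) = (k₁/k₂)·C_A^-1.5.
= (1.43) / (0.979×3.170^1.5) = 1.430/5.526 = 0.259.
The undesired path is higher order in A, so low C_A (CSTR or dilute feed) favours R.

0.259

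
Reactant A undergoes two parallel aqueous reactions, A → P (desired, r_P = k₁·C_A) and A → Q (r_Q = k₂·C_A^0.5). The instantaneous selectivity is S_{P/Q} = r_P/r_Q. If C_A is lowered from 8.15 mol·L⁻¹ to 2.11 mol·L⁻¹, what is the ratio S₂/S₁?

0.509

S_{P/Q} = (k₁/k₂)·C_A^0.5, so S₂/S₁ = (C_{A,2}/C_{A,1})^0.5.
= (2.11/8.15)^0.5 = (0.2589)^0.5 = 0.509.
Selectivity toward P falls as C_A falls — high-concentration operation is favoured.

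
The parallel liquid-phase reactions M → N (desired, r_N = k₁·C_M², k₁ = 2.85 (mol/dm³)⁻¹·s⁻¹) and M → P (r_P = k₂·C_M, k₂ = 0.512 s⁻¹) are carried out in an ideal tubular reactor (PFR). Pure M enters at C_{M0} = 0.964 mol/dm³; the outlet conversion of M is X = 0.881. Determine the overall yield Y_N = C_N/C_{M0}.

C_M = C_{M0}(1−X) = 0.1147 mol/dm³.
Along a PFR/batch, dC_P/dC_M = −r_P/(r_N+r_P) = −k₂/(k₂+k₁·C_M).
Integrating from C_{M0} to C_M: C_P = (0.512/2.85)·ln[(0.512+2.85·0.964)/(0.512+2.85·0.115)] = 0.1796·ln(3.259/0.8389) = 0.2438 mol/dm³.
Then C_N = (C_{M0}−C_M) − C_P = 0.8493 − 0.2438 = 0.6055 mol/dm³.
Y_N = C_N/C_{M0} = 0.6055/0.964 = 0.628.

0.628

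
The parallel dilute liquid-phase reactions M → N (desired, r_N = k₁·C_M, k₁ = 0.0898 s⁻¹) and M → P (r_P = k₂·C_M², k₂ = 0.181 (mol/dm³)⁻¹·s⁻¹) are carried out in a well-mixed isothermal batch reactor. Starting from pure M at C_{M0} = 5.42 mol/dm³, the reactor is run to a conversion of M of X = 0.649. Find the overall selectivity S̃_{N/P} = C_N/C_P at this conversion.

0.146

C_M = C_{M0}(1−X) = 1.902 mol/dm³.
Along a PFR/batch, dC_N/dC_M = −r_N/(r_N+r_P) = −k₁/(k₁+k₂·C_M).
Integrating from C_{M0} to C_M: C_N = (0.0898/0.181)·ln[(0.0898+0.181·5.42)/(0.0898+0.181·1.90)] = 0.4961·ln(1.071/0.4341) = 0.4479 mol/dm³.
C_P = (C_{M0}−C_M)−C_N = 3.070 mol/dm³; S̃_{N/P} = 0.4479/3.070 = 0.146.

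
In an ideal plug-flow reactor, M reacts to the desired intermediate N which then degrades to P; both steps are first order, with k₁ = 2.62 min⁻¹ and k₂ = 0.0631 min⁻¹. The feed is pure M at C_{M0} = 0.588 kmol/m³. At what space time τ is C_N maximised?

Setting dC_N/dτ = 0 gives τ_opt = ln(k₂/k₁)/(k₂−k₁).
= ln(0.0631/2.62)/(0.0631−2.62) = ln(0.02408)/-2.557 = -3.726/-2.557 = 1.46 min.

1.46 min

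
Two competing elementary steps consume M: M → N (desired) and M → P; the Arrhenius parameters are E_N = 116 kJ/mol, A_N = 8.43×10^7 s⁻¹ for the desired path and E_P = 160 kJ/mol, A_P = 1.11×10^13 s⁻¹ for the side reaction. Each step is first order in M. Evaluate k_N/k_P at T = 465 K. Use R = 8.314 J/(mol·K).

0.666

k_N/k_P = (A_N/A_P)·exp[−(E_N−E_P)/(RT)] = (A_N/A_P)·exp[(E_P−E_N)/(RT)].
(E_P−E_N)/(RT) = (160−116)×10³/(8.314×465) = 44000/3866 = 11.38.
k_N/k_P = (8.43×10^7/1.11×10^13)·exp(11.38) = 7.595×10^-6 × 87662 = 0.666.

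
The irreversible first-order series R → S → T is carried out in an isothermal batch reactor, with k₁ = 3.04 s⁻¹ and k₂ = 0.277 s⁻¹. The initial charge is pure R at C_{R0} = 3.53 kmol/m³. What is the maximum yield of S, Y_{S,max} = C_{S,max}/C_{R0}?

0.786

Evaluating C_S at t_opt = ln(k₂/k₁)/(k₂−k₁) gives C_{S,max}/C_{R0} = (k₁/k₂)^[k₂/(k₂−k₁)].
= (3.04/0.277)^(0.277/(0.277−3.04)) = (10.97)^(-0.1003) = 0.7865.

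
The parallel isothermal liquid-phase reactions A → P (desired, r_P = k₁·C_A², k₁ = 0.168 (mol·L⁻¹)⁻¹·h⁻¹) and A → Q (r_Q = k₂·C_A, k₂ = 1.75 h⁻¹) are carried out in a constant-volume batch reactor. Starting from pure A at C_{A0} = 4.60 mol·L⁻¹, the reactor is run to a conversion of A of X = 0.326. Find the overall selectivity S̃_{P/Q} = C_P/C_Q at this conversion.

0.368

C_A = C_{A0}(1−X) = 3.100 mol·L⁻¹.
Along a PFR/batch, dC_Q/dC_A = −r_Q/(r_P+r_Q) = −k₂/(k₂+k₁·C_A).
Integrating from C_{A0} to C_A: C_Q = (1.75/0.168)·ln[(1.75+0.168·4.60)/(1.75+0.168·3.10)] = 10.42·ln(2.523/2.271) = 1.096 mol·L⁻¹.
Then C_P = (C_{A0}−C_A) − C_Q = 1.500 − 1.096 = 0.4037 mol·L⁻¹.
S̃_{P/Q} = C_P/C_Q = 0.4037/1.096 = 0.368.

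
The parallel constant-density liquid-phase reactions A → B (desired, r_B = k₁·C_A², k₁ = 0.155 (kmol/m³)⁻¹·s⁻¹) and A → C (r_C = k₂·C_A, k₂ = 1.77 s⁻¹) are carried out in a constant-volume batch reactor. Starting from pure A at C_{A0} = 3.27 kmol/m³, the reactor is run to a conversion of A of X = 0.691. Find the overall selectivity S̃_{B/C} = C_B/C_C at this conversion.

0.185

C_A = C_{A0}(1−X) = 1.010 kmol/m³.
Along a PFR/batch, dC_C/dC_A = −r_C/(r_B+r_C) = −k₂/(k₂+k₁·C_A).
Integrating from C_{A0} to C_A: C_C = (1.77/0.155)·ln[(1.77+0.155·3.27)/(1.77+0.155·1.01)] = 11.42·ln(2.277/1.927) = 1.907 kmol/m³.
Then C_B = (C_{A0}−C_A) − C_C = 2.260 − 1.907 = 0.3522 kmol/m³.
S̃_{B/C} = C_B/C_C = 0.3522/1.907 = 0.185.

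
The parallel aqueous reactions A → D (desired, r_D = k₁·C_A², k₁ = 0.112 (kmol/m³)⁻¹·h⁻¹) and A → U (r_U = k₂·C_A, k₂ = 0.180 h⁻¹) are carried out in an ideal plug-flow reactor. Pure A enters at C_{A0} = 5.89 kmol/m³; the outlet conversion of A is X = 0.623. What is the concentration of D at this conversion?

C_A = C_{A0}(1−X) = 2.221 kmol/m³.
Along a PFR/batch, dC_U/dC_A = −r_U/(r_D+r_U) = −k₂/(k₂+k₁·C_A).
Integrating from C_{A0} to C_A: C_U = (0.180/0.112)·ln[(0.180+0.112·5.89)/(0.180+0.112·2.22)] = 1.607·ln(0.8397/0.4287) = 1.080 kmol/m³.
Then C_D = (C_{A0}−C_A) − C_U = 3.669 − 1.080 = 2.589 kmol/m³.

2.59 kmol/m³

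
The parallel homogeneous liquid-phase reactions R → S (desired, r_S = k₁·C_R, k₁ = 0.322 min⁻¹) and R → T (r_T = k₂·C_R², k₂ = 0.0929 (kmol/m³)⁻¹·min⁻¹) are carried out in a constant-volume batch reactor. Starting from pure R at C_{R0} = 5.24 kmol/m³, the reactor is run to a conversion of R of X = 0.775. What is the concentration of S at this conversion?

2.18 kmol/m³

C_R = C_{R0}(1−X) = 1.179 kmol/m³.
Along a PFR/batch, dC_S/dC_R = −r_S/(r_S+r_T) = −k₁/(k₁+k₂·C_R).
Integrating from C_{R0} to C_R: C_S = (0.322/0.0929)·ln[(0.322+0.0929·5.24)/(0.322+0.0929·1.18)] = 3.466·ln(0.8088/0.4315) = 2.177 kmol/m³.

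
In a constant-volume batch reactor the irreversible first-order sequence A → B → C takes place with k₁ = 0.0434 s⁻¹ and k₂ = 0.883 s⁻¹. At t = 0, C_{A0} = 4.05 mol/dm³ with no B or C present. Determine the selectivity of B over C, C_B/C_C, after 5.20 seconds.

For first-order series with pure A initially, C_B(t) = k₁C_{A0}/(k₂−k₁)·(e^(−k₁t) − e^(−k₂t)).
e^(−k₁t) = e^(−0.0434×5.20) = e^(−0.2257) = 0.7980; e^(−k₂t) = e^(−4.592) = 0.01014.
C_B = 0.0434×4.05/(0.883−0.0434) × (0.7980−0.01014) = 0.2093×0.7878 = 0.1649 mol/dm³.
C_A = C_{A0}e^(−k₁t) = 3.232 mol/dm³, so C_C = C_{A0}−C_A−C_B = 0.6533 mol/dm³; C_B/C_C = 0.252.

0.252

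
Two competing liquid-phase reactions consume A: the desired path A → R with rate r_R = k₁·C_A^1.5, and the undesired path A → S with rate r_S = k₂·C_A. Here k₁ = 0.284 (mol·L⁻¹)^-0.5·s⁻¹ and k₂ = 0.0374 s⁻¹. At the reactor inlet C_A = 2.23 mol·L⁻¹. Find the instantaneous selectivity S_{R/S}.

11.3

S_{R/S} = r_R/r_S = (k₁·C_A^1.5)/(k₂·C_A) = (k₁/k₂)·C_A^0.5.
= (0.284×2.230^1.5) / (0.0374×2.230) = 0.9457/0.08340 = 11.3.
Since the desired path is higher order in A, keeping C_A high (PFR or concentrated feed) favours R.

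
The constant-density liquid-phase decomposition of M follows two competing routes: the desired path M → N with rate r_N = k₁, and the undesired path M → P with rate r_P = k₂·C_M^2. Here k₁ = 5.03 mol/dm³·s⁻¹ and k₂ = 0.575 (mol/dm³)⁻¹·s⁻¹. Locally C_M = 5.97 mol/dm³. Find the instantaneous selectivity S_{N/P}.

0.245

S_{N/P} = r_N/r_P = (k₁)/(k₂·C_M^2) = (k₁/k₂)·C_M^-2.
= (5.03) / (0.575×5.970^2) = 5.030/20.49 = 0.245.
The undesired path is higher order in M, so low C_M (CSTR or dilute feed) favours N.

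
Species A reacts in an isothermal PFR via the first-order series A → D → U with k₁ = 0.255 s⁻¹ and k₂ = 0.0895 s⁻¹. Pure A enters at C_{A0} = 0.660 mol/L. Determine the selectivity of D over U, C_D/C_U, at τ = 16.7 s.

0.489

Solving the coupled first-order balances gives C_D(τ) = [k₁/(k₂−k₁)]·C_{A0}·(e^(−k₁τ) − e^(−k₂τ)).
e^(−k₁τ) = e^(−0.255×16.7) = e^(−4.258) = 0.01414; e^(−k₂τ) = e^(−1.495) = 0.2243.
C_D = 0.255×0.660/(0.0895−0.255) × (0.01414−0.2243) = (-1.017)×(-0.2102) = 0.2137 mol/L.
C_A = C_{A0}e^(−k₁τ) = 0.009335 mol/L, so C_U = C_{A0}−C_A−C_D = 0.4369 mol/L; C_D/C_U = 0.489.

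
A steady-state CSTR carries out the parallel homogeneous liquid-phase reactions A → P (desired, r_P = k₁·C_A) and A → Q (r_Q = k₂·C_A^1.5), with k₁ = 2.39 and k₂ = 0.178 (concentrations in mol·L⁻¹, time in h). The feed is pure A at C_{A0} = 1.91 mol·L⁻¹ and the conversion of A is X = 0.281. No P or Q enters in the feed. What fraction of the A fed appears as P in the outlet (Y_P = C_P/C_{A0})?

Exit C_A = C_{A0}(1−X) = 1.91×0.719 = 1.373 mol·L⁻¹.
Rates in a CSTR are evaluated at the outlet concentration: r_P = 2.39×1.373 = 3.282, r_Q = 0.178×1.373^1.5 = 0.2865.
Fraction of consumed A going to P: r_P/(r_P+r_Q) = 0.9197.
C_P = 0.9197·C_{A0}·X = 0.9197×1.91×0.281 = 0.494 mol·L⁻¹; Y_P = C_P/C_{A0} = 0.258.

0.258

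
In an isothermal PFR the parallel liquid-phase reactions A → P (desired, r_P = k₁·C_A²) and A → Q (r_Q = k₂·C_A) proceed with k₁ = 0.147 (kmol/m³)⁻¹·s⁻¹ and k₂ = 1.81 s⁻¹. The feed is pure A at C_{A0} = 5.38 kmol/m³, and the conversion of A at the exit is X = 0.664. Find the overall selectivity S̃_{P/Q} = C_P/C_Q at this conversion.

0.286

C_A = C_{A0}(1−X) = 1.808 kmol/m³.
Along a PFR/batch, dC_Q/dC_A = −r_Q/(r_P+r_Q) = −k₂/(k₂+k₁·C_A).
Integrating from C_{A0} to C_A: C_Q = (1.81/0.147)·ln[(1.81+0.147·5.38)/(1.81+0.147·1.81)] = 12.31·ln(2.601/2.076) = 2.777 kmol/m³.
Then C_P = (C_{A0}−C_A) − C_Q = 3.572 − 2.777 = 0.7954 kmol/m³.
S̃_{P/Q} = C_P/C_Q = 0.7954/2.777 = 0.286.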